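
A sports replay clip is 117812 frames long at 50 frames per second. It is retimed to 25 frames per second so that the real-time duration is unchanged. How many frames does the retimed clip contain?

58906 frames

Target frames = source frames × (target rate / source rate) = 117812 × (25)/(50) = 117812 × 1/2 = 58906.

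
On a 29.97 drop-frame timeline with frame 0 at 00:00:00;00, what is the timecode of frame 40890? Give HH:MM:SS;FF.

Ten DF minutes hold 17982 frames, so frame 40890 lies in block 2 (frames 35964–53945) with 4926 frames into that block.
The block's first minute is 1800 frames and the rest 1798 each; 4926 frames reaches minute 2, so 2 × 18 + 2 × 2 = 40 labels have been skipped so far.
Adding those back, label number 40890 + 40 = 40930 at 30 labels/s is 1364 s + 10 f = 0 h 22 min 44 s frame 10, i.e. 00:22:44;10.

00:22:44;10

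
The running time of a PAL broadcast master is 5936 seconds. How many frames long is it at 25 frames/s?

Frames = 5936 × 25 = 148400.

148400 frames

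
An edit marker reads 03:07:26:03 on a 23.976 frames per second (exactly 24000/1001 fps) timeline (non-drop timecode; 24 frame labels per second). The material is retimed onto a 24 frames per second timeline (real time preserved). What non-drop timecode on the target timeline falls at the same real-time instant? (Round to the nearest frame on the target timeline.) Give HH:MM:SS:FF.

Source frame index: (3×3600 + 7×60 + 26) × 24 + 3 = 269907.
Real time: 269907 / (24000/1001) = 90058969/8000 s.
Target frame: (90058969/8000) × (24) = 270176907/1000 ≈ 270176.907 → 270177.
At 24 labels/s: frame 270177 → 03:07:37:09.

03:07:37:09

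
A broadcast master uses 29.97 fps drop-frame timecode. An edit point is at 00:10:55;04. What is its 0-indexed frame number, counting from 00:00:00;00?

As if non-drop at 30 labels/s: (0 × 3600 + 10 × 60 + 55) × 30 + 4 = 19654.
Minute boundaries passed: 10; those not divisible by 10: 10 − 1 = 9; dropped labels = 2 × 9 = 18.
Actual frame index = 19654 − 18 = 19636.

19636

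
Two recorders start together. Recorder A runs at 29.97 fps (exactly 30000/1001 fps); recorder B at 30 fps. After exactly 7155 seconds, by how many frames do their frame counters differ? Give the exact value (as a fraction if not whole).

A emits 30000/1001 × 7155 = 214650000/1001 frames; B emits 30 × 7155 = 214650.
Difference = 214650/1001 frames (≈ 214.4356); B is ahead of A.

214650/1001 frames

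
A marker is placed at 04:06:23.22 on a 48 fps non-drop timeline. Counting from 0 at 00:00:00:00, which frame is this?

Total seconds to the label: (4 × 3600 + 6 × 60 + 23) = 14783.
Frame index = 14783 × 48 + 22 = 709606.

frame 709606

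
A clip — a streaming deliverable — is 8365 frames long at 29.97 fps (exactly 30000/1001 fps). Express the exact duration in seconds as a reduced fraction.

1674673/6000 seconds

Running time = 8365 ÷ (30000/1001) = 8365 × 1001/30000 = 1674673/6000 s.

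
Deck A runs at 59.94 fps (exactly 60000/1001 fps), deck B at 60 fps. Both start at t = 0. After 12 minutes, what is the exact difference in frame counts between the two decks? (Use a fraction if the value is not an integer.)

12 min = 720 s.
A emits 60000/1001 × 720 = 43200000/1001 frames; B emits 60 × 720 = 43200.
Difference = 43200/1001 frames (≈ 43.1568); B is ahead of A.

43200/1001 frames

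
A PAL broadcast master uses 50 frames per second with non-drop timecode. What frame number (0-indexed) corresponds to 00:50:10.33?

Total seconds to the label: (0 × 3600 + 50 × 60 + 10) = 3010.
Frame index = 3010 × 50 + 33 = 150533.

frame 150533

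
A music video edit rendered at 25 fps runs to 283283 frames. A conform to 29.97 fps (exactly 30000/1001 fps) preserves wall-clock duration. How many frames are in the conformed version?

Target frames = source frames × (target rate / source rate) = 283283 × (30000/1001)/(25) = 283283 × 1200/1001 = 339600.

339600 frames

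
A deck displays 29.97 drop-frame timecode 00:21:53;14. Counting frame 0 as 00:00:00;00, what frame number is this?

As if non-drop at 30 labels/s: (0 × 3600 + 21 × 60 + 53) × 30 + 14 = 39404.
Minute boundaries passed: 21; those not divisible by 10: 21 − 2 = 19; dropped labels = 2 × 19 = 38.
Actual frame index = 39404 − 38 = 39366.

39366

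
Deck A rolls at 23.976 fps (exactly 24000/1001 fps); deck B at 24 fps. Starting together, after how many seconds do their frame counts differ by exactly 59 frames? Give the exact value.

59059/24 seconds

The gap grows by |24 − 24000/1001| = 24/1001 frames per second.
Time for a 59-frame gap: 59 ÷ (24/1001) = 59059/24 s.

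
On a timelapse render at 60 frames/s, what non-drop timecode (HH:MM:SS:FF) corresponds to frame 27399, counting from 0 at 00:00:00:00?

00:07:36:39

27399 ÷ 60 = 456 full seconds, remainder 39 frames.
456 s = 0 h 7 min 36 s.
Timecode: 00:07:36:39.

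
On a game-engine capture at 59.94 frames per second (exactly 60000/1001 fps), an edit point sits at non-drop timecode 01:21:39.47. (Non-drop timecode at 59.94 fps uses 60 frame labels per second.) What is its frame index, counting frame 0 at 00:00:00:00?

293987

Total seconds to the label: (1 × 3600 + 21 × 60 + 39) = 4899.
Frame index = 4899 × 60 + 47 = 293987.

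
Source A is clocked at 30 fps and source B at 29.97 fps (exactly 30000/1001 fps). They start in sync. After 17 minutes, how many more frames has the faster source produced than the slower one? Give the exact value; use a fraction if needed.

17 min = 1020 s.
A emits 30 × 1020 = 30600 frames; B emits 30000/1001 × 1020 = 30600000/1001.
Difference = 30600/1001 frames (≈ 30.5694); B is behind A.

30600/1001 frames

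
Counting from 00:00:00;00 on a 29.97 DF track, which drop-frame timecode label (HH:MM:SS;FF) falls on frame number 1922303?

17:49:00;29

Each 10-minute DF block holds 10 × 60 × 30 − 9 × 2 = 17982 frames. 1922303 ÷ 17982 → 106 full blocks, remainder 16211.
Within the partial block the first minute is 1800 frames and each further minute 1798, so 9 further minute boundaries passed. Total skipped labels = 18 × 106 + 2 × 9 = 1926.
Non-drop label index = 1922303 + 1926 = 1924229; at 30 labels/s that is 17:49:00:29, i.e. DF 17:49:00;29.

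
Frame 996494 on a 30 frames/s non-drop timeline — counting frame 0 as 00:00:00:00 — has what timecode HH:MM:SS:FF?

09:13:36:14

996494 ÷ 30 = 33216 full seconds, remainder 14 frames.
33216 s = 9 h 13 min 36 s.
Timecode: 09:13:36:14.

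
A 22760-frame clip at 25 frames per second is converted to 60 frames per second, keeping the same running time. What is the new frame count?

54624 frames

Target frames = source frames × (target rate / source rate) = 22760 × (60)/(25) = 22760 × 12/5 = 54624.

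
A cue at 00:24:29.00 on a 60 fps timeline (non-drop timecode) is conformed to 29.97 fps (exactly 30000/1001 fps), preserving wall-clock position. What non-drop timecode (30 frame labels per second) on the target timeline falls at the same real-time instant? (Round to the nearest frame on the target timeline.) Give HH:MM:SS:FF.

00:24:27:16

Source frame index: (0×3600 + 24×60 + 29) × 60 + 0 = 88140.
Real time: 88140 / (60) = 1469 s.
Target frame: (1469) × (30000/1001) = 3390000/77 ≈ 44025.974 → 44026.
At 30 labels/s: frame 44026 → 00:24:27:16.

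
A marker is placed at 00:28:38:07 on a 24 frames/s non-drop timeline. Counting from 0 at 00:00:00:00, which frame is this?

Total seconds to the label: (0 × 3600 + 28 × 60 + 38) = 1718.
Frame index = 1718 × 24 + 7 = 41239.

41239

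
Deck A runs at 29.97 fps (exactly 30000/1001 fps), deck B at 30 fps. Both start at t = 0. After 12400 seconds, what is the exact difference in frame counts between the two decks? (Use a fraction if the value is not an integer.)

A emits 30000/1001 × 12400 = 372000000/1001 frames; B emits 30 × 12400 = 372000.
Difference = 372000/1001 frames (≈ 371.6284); B is ahead of A.

372000/1001 frames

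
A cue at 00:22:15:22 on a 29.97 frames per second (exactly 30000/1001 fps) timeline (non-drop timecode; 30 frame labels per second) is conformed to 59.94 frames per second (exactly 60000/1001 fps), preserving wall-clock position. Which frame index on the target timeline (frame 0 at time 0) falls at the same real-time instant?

frame 80144

Source frame index: (0×3600 + 22×60 + 15) × 30 + 22 = 40072.
Real time: 40072 / (30000/1001) = 5014009/3750 s.
Target frame: (5014009/3750) × (60000/1001) = 80144.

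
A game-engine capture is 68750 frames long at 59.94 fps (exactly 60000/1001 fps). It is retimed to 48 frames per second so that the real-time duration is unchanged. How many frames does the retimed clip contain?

55055 frames

Target frames = source frames × (target rate / source rate) = 68750 × (48)/(60000/1001) = 68750 × 1001/1250 = 55055.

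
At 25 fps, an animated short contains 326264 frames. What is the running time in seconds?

Running time = 326264 / (25) = 13050.56 s.

13050.56 seconds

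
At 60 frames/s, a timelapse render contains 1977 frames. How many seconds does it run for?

32.95 seconds

Running time = 1977 / (60) = 32.95 s.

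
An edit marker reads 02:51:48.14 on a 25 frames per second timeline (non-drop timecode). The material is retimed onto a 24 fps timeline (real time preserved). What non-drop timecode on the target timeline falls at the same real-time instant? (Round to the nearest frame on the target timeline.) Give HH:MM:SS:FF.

02:51:48:13

Source frame index: (2×3600 + 51×60 + 48) × 25 + 14 = 257714.
Real time: 257714 / (25) = 257714/25 s.
Target frame: (257714/25) × (24) = 6185136/25 ≈ 247405.440 → 247405.
At 24 labels/s: frame 247405 → 02:51:48:13.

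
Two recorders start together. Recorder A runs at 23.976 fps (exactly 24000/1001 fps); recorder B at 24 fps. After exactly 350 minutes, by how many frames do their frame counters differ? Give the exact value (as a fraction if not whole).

72000/143 frames

350 min = 21000 s.
A emits 24000/1001 × 21000 = 72000000/143 frames; B emits 24 × 21000 = 504000.
Difference = 72000/143 frames (≈ 503.4965); B is ahead of A.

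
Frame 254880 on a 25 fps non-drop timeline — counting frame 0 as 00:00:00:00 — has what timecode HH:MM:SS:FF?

02:49:55:05

254880 ÷ 25 = 10195 full seconds, remainder 5 frames.
10195 s = 2 h 49 min 55 s.
Timecode: 02:49:55:05.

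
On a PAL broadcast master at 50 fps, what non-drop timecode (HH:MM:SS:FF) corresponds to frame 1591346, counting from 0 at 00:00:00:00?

08:50:26:46

1591346 ÷ 50 = 31826 full seconds, remainder 46 frames.
31826 s = 8 h 50 min 26 s.
Timecode: 08:50:26:46.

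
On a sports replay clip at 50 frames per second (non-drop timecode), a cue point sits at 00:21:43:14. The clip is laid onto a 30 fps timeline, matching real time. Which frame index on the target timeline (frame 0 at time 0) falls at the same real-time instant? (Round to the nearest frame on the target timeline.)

Source frame index: (0×3600 + 21×60 + 43) × 50 + 14 = 65164.
Real time: 65164 / (50) = 32582/25 s.
Target frame: (32582/25) × (30) = 195492/5 ≈ 39098.400 → 39098.

frame 39098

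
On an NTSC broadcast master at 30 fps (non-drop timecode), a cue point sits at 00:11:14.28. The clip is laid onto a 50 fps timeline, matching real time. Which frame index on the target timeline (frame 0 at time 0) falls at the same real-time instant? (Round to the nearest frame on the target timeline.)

Source frame index: (0×3600 + 11×60 + 14) × 30 + 28 = 20248.
Real time: 20248 / (30) = 10124/15 s.
Target frame: (10124/15) × (50) = 101240/3 ≈ 33746.667 → 33747.

frame 33747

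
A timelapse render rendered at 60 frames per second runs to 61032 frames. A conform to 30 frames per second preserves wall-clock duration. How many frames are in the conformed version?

30516 frames

Target frames = source frames × (target rate / source rate) = 61032 × (30)/(60) = 61032 × 1/2 = 30516.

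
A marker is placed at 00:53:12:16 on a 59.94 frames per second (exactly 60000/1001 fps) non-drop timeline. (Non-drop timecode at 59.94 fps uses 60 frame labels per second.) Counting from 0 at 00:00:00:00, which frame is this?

191536

Total seconds to the label: (0 × 3600 + 53 × 60 + 12) = 3192.
Frame index = 3192 × 60 + 16 = 191536.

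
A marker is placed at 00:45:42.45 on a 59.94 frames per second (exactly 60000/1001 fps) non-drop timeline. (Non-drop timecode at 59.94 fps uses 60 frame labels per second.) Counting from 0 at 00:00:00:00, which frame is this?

Total seconds to the label: (0 × 3600 + 45 × 60 + 42) = 2742.
Frame index = 2742 × 60 + 45 = 164565.

164565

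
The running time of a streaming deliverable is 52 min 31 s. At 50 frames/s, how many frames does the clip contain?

52 min 31 s = 3151 s.
Frames = 3151 × 50 = 157550.

157550 frames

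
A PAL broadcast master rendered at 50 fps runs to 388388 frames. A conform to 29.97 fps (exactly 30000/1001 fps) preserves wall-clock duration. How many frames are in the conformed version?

232800 frames

Target frames = source frames × (target rate / source rate) = 388388 × (30000/1001)/(50) = 388388 × 600/1001 = 232800.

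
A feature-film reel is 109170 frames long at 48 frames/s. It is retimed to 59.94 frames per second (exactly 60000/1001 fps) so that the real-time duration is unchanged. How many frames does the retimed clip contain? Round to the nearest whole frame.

Frames at target rate = 109170 × (60000/1001) / (48) = 136462500/1001 ≈ 136326.174.
Nearest whole frame: 136326.

136326 frames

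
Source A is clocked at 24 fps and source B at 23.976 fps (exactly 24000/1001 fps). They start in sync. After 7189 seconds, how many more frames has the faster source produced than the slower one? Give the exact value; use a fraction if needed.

1896/11 frames

A emits 24 × 7189 = 172536 frames; B emits 24000/1001 × 7189 = 1896000/11.
Difference = 1896/11 frames (≈ 172.3636); B is behind A.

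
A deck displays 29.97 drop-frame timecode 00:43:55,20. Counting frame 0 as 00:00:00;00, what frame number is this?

Complete 10-minute blocks: 4, each 17982 frames → 71928.
Remaining 3 whole minutes in the current block: 1800 + 2 × 1798 = 5396 frames.
Within the current minute: 55 × 30 + 20 − 2 = 1668 (labels ;00/;01 skipped at this minute). Total = 71928 + 5396 + 1668 = 78992.

78992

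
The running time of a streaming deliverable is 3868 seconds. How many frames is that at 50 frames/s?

Frames = 3868 × 50 = 193400.

193400 frames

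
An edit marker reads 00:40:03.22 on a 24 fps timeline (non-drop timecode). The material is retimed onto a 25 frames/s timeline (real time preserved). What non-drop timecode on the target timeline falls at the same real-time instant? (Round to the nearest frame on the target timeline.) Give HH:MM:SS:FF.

Source frame index: (0×3600 + 40×60 + 3) × 24 + 22 = 57694.
Real time: 57694 / (24) = 28847/12 s.
Target frame: (28847/12) × (25) = 721175/12 ≈ 60097.917 → 60098.
At 25 labels/s: frame 60098 → 00:40:03:23.

00:40:03:23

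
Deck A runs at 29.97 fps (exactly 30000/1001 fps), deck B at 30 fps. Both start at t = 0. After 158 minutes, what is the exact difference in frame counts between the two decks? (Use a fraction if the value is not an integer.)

158 min = 9480 s.
A emits 30000/1001 × 9480 = 284400000/1001 frames; B emits 30 × 9480 = 284400.
Difference = 284400/1001 frames (≈ 284.1159); B is ahead of A.

284400/1001 frames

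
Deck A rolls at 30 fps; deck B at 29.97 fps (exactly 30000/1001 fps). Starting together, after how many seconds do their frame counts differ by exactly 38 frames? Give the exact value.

19019/15 seconds

The gap grows by |30000/1001 − 30| = 30/1001 frames per second.
Time for a 38-frame gap: 38 ÷ (30/1001) = 19019/15 s.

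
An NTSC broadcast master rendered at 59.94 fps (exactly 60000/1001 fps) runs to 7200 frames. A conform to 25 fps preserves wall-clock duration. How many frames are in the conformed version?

3003 frames

Target frames = source frames × (target rate / source rate) = 7200 × (25)/(60000/1001) = 7200 × 1001/2400 = 3003.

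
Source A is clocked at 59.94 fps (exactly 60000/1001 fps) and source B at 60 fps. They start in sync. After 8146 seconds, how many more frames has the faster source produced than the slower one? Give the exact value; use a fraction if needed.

A emits 60000/1001 × 8146 = 488760000/1001 frames; B emits 60 × 8146 = 488760.
Difference = 488760/1001 frames (≈ 488.2717); B is ahead of A.

488760/1001 frames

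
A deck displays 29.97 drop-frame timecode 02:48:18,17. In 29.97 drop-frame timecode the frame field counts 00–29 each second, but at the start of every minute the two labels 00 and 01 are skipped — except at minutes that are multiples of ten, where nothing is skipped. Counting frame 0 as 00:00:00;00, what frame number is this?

302653

Complete 10-minute blocks: 16, each 17982 frames → 287712.
Remaining 8 whole minutes in the current block: 1800 + 7 × 1798 = 14386 frames.
Within the current minute: 18 × 30 + 17 − 2 = 555 (labels ;00/;01 skipped at this minute). Total = 287712 + 14386 + 555 = 302653.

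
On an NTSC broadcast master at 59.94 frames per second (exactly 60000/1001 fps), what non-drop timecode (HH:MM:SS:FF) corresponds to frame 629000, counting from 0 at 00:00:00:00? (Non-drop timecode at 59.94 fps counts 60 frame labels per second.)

02:54:43:20

629000 ÷ 60 = 10483 full seconds, remainder 20 frames.
10483 s = 2 h 54 min 43 s.
Timecode: 02:54:43:20.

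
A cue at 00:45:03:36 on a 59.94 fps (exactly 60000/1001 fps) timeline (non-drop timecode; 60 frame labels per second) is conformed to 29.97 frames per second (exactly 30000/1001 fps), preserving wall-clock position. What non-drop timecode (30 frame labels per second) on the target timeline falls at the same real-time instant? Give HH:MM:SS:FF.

00:45:03:18

Source frame index: (0×3600 + 45×60 + 3) × 60 + 36 = 162216.
Real time: 162216 / (60000/1001) = 6765759/2500 s.
Target frame: (6765759/2500) × (30000/1001) = 81108.
At 30 labels/s: frame 81108 → 00:45:03:18.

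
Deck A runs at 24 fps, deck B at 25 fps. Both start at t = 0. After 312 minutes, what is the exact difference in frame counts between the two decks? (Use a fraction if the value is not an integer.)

312 min = 18720 s.
A emits 24 × 18720 = 449280 frames; B emits 25 × 18720 = 468000.
Difference = 18720 frames; B is ahead of A.

18720 frames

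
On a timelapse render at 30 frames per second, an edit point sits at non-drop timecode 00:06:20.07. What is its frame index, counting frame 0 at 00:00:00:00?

11407

Total seconds to the label: (0 × 3600 + 6 × 60 + 20) = 380.
Frame index = 380 × 30 + 7 = 11407.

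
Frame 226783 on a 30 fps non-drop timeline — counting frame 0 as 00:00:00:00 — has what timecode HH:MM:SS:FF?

02:05:59:13

226783 ÷ 30 = 7559 full seconds, remainder 13 frames.
7559 s = 2 h 5 min 59 s.
Timecode: 02:05:59:13.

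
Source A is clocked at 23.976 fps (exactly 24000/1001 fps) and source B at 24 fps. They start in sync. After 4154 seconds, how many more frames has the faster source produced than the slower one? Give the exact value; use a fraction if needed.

99696/1001 frames

A emits 24000/1001 × 4154 = 99696000/1001 frames; B emits 24 × 4154 = 99696.
Difference = 99696/1001 frames (≈ 99.5964); B is ahead of A.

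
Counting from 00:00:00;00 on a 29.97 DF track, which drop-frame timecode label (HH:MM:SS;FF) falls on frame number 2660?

00:01:28;22

Ten DF minutes hold 17982 frames, so frame 2660 lies in block 0 (frames 0–17981) with 2660 frames into that block.
The block's first minute is 1800 frames and the rest 1798 each; 2660 frames reaches minute 1, so 0 × 18 + 1 × 2 = 2 labels have been skipped so far.
Adding those back, label number 2660 + 2 = 2662 at 30 labels/s is 88 s + 22 f = 0 h 1 min 28 s frame 22, i.e. 00:01:28;22.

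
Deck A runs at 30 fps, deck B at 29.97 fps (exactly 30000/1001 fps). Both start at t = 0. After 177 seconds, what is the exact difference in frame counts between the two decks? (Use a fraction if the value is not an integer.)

A emits 30 × 177 = 5310 frames; B emits 30000/1001 × 177 = 5310000/1001.
Difference = 5310/1001 frames (≈ 5.3047); B is behind A.

5310/1001 frames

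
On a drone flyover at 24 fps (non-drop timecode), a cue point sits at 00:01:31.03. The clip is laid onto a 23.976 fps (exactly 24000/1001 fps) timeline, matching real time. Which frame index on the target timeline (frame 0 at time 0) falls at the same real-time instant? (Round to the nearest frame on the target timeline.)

frame 2185

Source frame index: (0×3600 + 1×60 + 31) × 24 + 3 = 2187.
Real time: 2187 / (24) = 729/8 s.
Target frame: (729/8) × (24000/1001) = 2187000/1001 ≈ 2184.815 → 2185.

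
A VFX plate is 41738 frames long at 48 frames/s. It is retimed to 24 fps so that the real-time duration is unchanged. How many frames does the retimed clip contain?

Frames at target rate = 41738 × (24) / (48) = 20869.

20869 frames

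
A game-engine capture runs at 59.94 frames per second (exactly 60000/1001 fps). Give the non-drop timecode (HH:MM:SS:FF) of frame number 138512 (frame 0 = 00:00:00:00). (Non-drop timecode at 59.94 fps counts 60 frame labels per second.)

138512 ÷ 60 = 2308 full seconds, remainder 32 frames.
2308 s = 0 h 38 min 28 s.
Timecode: 00:38:28:32.

00:38:28:32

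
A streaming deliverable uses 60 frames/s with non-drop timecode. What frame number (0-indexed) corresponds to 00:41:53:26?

Total seconds to the label: (0 × 3600 + 41 × 60 + 53) = 2513.
Frame index = 2513 × 60 + 26 = 150806.

150806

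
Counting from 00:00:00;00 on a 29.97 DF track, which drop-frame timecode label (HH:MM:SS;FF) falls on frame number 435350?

Ten DF minutes hold 17982 frames, so frame 435350 lies in block 24 (frames 431568–449549) with 3782 frames into that block.
The block's first minute is 1800 frames and the rest 1798 each; 3782 frames reaches minute 2, so 24 × 18 + 2 × 2 = 436 labels have been skipped so far.
Adding those back, label number 435350 + 436 = 435786 at 30 labels/s is 14526 s + 6 f = 4 h 2 min 6 s frame 6, i.e. 04:02:06;06.

04:02:06;06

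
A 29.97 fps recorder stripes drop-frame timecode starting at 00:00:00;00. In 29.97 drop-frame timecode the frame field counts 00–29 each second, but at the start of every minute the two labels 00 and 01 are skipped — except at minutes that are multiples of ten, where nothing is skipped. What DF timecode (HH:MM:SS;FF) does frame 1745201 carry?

16:10:31;17

Each 10-minute DF block holds 10 × 60 × 30 − 9 × 2 = 17982 frames. 1745201 ÷ 17982 → 97 full blocks, remainder 947.
Within the partial block the first minute is 1800 frames and each further minute 1798, so 0 further minute boundaries passed. Total skipped labels = 18 × 97 + 2 × 0 = 1746.
Non-drop label index = 1745201 + 1746 = 1746947; at 30 labels/s that is 16:10:31:17, i.e. DF 16:10:31;17.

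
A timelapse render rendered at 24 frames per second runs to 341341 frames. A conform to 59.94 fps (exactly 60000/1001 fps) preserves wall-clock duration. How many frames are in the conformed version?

Target frames = source frames × (target rate / source rate) = 341341 × (60000/1001)/(24) = 341341 × 2500/1001 = 852500.

852500 frames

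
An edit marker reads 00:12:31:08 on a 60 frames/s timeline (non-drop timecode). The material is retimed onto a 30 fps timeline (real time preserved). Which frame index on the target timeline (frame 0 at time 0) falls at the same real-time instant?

frame 22534

Source frame index: (0×3600 + 12×60 + 31) × 60 + 8 = 45068.
Real time: 45068 / (60) = 11267/15 s.
Target frame: (11267/15) × (30) = 22534.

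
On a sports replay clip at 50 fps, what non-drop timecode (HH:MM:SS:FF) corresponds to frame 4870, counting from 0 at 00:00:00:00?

4870 ÷ 50 = 97 full seconds, remainder 20 frames.
97 s = 0 h 1 min 37 s.
Timecode: 00:01:37:20.

00:01:37:20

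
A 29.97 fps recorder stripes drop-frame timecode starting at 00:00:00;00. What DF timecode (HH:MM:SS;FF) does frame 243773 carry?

02:15:33;27

Ten DF minutes hold 17982 frames, so frame 243773 lies in block 13 (frames 233766–251747) with 10007 frames into that block.
The block's first minute is 1800 frames and the rest 1798 each; 10007 frames reaches minute 5, so 13 × 18 + 5 × 2 = 244 labels have been skipped so far.
Adding those back, label number 243773 + 244 = 244017 at 30 labels/s is 8133 s + 27 f = 2 h 15 min 33 s frame 27, i.e. 02:15:33;27.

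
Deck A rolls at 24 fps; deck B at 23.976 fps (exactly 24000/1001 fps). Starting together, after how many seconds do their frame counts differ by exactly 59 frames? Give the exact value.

59059/24 seconds

The gap grows by |24000/1001 − 24| = 24/1001 frames per second.
Time for a 59-frame gap: 59 ÷ (24/1001) = 59059/24 s.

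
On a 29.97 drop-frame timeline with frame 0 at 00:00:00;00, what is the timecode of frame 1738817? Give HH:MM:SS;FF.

16:06:58;17

Each 10-minute DF block holds 10 × 60 × 30 − 9 × 2 = 17982 frames. 1738817 ÷ 17982 → 96 full blocks, remainder 12545.
Within the partial block the first minute is 1800 frames and each further minute 1798, so 6 further minute boundaries passed. Total skipped labels = 18 × 96 + 2 × 6 = 1740.
Non-drop label index = 1738817 + 1740 = 1740557; at 30 labels/s that is 16:06:58:17, i.e. DF 16:06:58;17.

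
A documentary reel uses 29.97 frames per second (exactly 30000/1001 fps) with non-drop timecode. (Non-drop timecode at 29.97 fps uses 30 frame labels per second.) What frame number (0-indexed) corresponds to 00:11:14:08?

Total seconds to the label: (0 × 3600 + 11 × 60 + 14) = 674.
Frame index = 674 × 30 + 8 = 20228.

frame 20228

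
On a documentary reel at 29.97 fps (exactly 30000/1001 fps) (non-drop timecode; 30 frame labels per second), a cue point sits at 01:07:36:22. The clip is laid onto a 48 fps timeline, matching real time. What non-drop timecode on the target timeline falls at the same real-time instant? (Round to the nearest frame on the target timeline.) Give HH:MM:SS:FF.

Source frame index: (1×3600 + 7×60 + 36) × 30 + 22 = 121702.
Real time: 121702 / (30000/1001) = 60911851/15000 s.
Target frame: (60911851/15000) × (48) = 121823702/625 ≈ 194917.923 → 194918.
At 48 labels/s: frame 194918 → 01:07:40:38.

01:07:40:38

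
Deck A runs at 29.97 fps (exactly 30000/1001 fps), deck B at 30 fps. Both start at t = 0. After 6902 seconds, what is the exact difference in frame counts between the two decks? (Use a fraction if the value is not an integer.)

A emits 30000/1001 × 6902 = 29580000/143 frames; B emits 30 × 6902 = 207060.
Difference = 29580/143 frames (≈ 206.8531); B is ahead of A.

29580/143 frames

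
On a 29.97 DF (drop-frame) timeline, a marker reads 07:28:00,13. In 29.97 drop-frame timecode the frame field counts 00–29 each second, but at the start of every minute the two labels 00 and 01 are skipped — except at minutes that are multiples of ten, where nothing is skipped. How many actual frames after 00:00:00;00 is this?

Complete 10-minute blocks: 44, each 17982 frames → 791208.
Remaining 8 whole minutes in the current block: 1800 + 7 × 1798 = 14386 frames.
Within the current minute: 0 × 30 + 13 − 2 = 11 (labels ;00/;01 skipped at this minute). Total = 791208 + 14386 + 11 = 805605.

805605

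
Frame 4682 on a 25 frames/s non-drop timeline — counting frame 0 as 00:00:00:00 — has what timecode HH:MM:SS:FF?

4682 ÷ 25 = 187 full seconds, remainder 7 frames.
187 s = 0 h 3 min 7 s.
Timecode: 00:03:07:07.

00:03:07:07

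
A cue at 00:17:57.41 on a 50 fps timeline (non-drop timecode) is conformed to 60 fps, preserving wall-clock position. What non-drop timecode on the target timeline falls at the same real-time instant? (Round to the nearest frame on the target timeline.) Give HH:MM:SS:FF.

Source frame index: (0×3600 + 17×60 + 57) × 50 + 41 = 53891.
Real time: 53891 / (50) = 53891/50 s.
Target frame: (53891/50) × (60) = 323346/5 ≈ 64669.200 → 64669.
At 60 labels/s: frame 64669 → 00:17:57:49.

00:17:57:49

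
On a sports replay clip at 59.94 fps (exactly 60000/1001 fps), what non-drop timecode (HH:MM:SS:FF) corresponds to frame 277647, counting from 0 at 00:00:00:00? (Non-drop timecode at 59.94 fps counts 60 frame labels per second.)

277647 ÷ 60 = 4627 full seconds, remainder 27 frames.
4627 s = 1 h 17 min 7 s.
Timecode: 01:17:07:27.

01:17:07:27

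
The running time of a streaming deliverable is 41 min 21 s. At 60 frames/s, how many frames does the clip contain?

41 min 21 s = 2481 s.
Frames = 2481 × 60 = 148860.

148860 frames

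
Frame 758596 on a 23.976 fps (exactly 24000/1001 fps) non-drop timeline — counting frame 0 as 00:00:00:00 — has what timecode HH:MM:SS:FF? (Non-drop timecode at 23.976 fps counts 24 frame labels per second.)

758596 ÷ 24 = 31608 full seconds, remainder 4 frames.
31608 s = 8 h 46 min 48 s.
Timecode: 08:46:48:04.

08:46:48:04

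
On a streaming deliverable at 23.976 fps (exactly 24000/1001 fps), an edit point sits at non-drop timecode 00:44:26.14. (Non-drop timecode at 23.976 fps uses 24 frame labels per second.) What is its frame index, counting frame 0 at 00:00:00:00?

63998

Total seconds to the label: (0 × 3600 + 44 × 60 + 26) = 2666.
Frame index = 2666 × 24 + 14 = 63998.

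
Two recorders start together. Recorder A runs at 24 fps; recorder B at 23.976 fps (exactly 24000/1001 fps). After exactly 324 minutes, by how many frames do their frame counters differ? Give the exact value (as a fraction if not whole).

466560/1001 frames

324 min = 19440 s.
A emits 24 × 19440 = 466560 frames; B emits 24000/1001 × 19440 = 466560000/1001.
Difference = 466560/1001 frames (≈ 466.0939); B is behind A.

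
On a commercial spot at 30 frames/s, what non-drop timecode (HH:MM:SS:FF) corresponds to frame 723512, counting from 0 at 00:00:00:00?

723512 ÷ 30 = 24117 full seconds, remainder 2 frames.
24117 s = 6 h 41 min 57 s.
Timecode: 06:41:57:02.

06:41:57:02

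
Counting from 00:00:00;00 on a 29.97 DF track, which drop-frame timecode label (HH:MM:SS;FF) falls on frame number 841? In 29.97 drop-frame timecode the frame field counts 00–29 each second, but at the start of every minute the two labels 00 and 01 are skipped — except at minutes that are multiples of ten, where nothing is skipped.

Each 10-minute DF block holds 10 × 60 × 30 − 9 × 2 = 17982 frames. 841 ÷ 17982 → 0 full blocks, remainder 841.
Within the partial block the first minute is 1800 frames and each further minute 1798, so 0 further minute boundaries passed. Total skipped labels = 18 × 0 + 2 × 0 = 0.
Non-drop label index = 841 + 0 = 841; at 30 labels/s that is 00:00:28:01, i.e. DF 00:00:28;01.

00:00:28;01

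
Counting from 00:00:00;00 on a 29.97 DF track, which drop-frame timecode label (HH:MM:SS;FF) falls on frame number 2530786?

Ten DF minutes hold 17982 frames, so frame 2530786 lies in block 140 (frames 2517480–2535461) with 13306 frames into that block.
The block's first minute is 1800 frames and the rest 1798 each; 13306 frames reaches minute 7, so 140 × 18 + 7 × 2 = 2534 labels have been skipped so far.
Adding those back, label number 2530786 + 2534 = 2533320 at 30 labels/s is 84444 s + 0 f = 23 h 27 min 24 s frame 0, i.e. 23:27:24;00.

23:27:24;00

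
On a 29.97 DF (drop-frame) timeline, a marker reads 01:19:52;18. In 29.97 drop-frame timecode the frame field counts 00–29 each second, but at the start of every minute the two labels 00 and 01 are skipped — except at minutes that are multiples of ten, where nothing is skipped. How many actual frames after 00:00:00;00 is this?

Complete 10-minute blocks: 7, each 17982 frames → 125874.
Remaining 9 whole minutes in the current block: 1800 + 8 × 1798 = 16184 frames.
Within the current minute: 52 × 30 + 18 − 2 = 1576 (labels ;00/;01 skipped at this minute). Total = 125874 + 16184 + 1576 = 143634.

143634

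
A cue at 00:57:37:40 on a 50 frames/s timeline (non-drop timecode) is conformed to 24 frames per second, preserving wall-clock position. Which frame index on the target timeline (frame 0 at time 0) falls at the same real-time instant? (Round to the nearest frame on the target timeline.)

frame 82987

Source frame index: (0×3600 + 57×60 + 37) × 50 + 40 = 172890.
Real time: 172890 / (50) = 17289/5 s.
Target frame: (17289/5) × (24) = 414936/5 ≈ 82987.200 → 82987.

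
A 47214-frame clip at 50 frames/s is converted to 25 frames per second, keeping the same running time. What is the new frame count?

Target frames = source frames × (target rate / source rate) = 47214 × (25)/(50) = 47214 × 1/2 = 23607.

23607 frames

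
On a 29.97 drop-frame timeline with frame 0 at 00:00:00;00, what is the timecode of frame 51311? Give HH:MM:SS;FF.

00:28:32;03

Ten DF minutes hold 17982 frames, so frame 51311 lies in block 2 (frames 35964–53945) with 15347 frames into that block.
The block's first minute is 1800 frames and the rest 1798 each; 15347 frames reaches minute 8, so 2 × 18 + 8 × 2 = 52 labels have been skipped so far.
Adding those back, label number 51311 + 52 = 51363 at 30 labels/s is 1712 s + 3 f = 0 h 28 min 32 s frame 3, i.e. 00:28:32;03.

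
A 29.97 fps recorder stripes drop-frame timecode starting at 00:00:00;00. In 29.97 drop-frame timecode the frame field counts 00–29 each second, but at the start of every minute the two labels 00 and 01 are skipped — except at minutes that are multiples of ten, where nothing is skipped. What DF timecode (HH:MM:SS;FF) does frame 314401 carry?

02:54:50;15

Each 10-minute DF block holds 10 × 60 × 30 − 9 × 2 = 17982 frames. 314401 ÷ 17982 → 17 full blocks, remainder 8707.
Within the partial block the first minute is 1800 frames and each further minute 1798, so 4 further minute boundaries passed. Total skipped labels = 18 × 17 + 2 × 4 = 314.
Non-drop label index = 314401 + 314 = 314715; at 30 labels/s that is 02:54:50:15, i.e. DF 02:54:50;15.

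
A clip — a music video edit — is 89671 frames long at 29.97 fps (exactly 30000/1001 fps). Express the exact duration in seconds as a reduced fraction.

Running time = 89671 ÷ (30000/1001) = 89671 × 1001/30000 = 89760671/30000 s.

89760671/30000 seconds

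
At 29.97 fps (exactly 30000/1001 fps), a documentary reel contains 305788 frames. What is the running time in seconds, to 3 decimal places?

Running time = 305788 × 1001/30000 = 76523447/7500 s ≈ 10203.126 s.

10203.126 seconds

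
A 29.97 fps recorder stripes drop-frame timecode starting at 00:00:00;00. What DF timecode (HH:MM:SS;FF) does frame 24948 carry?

00:13:52;12

Each 10-minute DF block holds 10 × 60 × 30 − 9 × 2 = 17982 frames. 24948 ÷ 17982 → 1 full block, remainder 6966.
Within the partial block the first minute is 1800 frames and each further minute 1798, so 3 further minute boundaries passed. Total skipped labels = 18 × 1 + 2 × 3 = 24.
Non-drop label index = 24948 + 24 = 24972; at 30 labels/s that is 00:13:52:12, i.e. DF 00:13:52;12.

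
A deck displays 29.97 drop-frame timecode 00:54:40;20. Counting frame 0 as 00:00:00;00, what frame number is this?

As if non-drop at 30 labels/s: (0 × 3600 + 54 × 60 + 40) × 30 + 20 = 98420.
Minute boundaries passed: 54; those not divisible by 10: 54 − 5 = 49; dropped labels = 2 × 49 = 98.
Actual frame index = 98420 − 98 = 98322.

98322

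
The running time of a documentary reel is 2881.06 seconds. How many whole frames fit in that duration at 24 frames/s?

Frames = 2881.06 × 24 = 1728636/25 ≈ 69145.4400.
Complete frames: 69145.

69145 frames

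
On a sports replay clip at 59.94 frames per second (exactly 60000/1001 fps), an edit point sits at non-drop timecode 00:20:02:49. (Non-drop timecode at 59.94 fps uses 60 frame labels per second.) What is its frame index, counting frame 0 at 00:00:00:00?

72169

Total seconds to the label: (0 × 3600 + 20 × 60 + 2) = 1202.
Frame index = 1202 × 60 + 49 = 72169.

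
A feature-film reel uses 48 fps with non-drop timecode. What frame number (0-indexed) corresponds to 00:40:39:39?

frame 117111

Total seconds to the label: (0 × 3600 + 40 × 60 + 39) = 2439.
Frame index = 2439 × 48 + 39 = 117111.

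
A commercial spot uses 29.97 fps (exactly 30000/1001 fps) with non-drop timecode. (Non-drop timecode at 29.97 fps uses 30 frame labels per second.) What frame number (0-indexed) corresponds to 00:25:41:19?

frame 46249

Total seconds to the label: (0 × 3600 + 25 × 60 + 41) = 1541.
Frame index = 1541 × 30 + 19 = 46249.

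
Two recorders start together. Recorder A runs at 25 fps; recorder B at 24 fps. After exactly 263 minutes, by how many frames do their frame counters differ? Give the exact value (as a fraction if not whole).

263 min = 15780 s.
A emits 25 × 15780 = 394500 frames; B emits 24 × 15780 = 378720.
Difference = 15780 frames; B is behind A.

15780 frames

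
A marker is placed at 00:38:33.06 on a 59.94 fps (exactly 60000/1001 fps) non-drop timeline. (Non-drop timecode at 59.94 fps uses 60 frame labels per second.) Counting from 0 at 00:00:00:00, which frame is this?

138786

Total seconds to the label: (0 × 3600 + 38 × 60 + 33) = 2313.
Frame index = 2313 × 60 + 6 = 138786.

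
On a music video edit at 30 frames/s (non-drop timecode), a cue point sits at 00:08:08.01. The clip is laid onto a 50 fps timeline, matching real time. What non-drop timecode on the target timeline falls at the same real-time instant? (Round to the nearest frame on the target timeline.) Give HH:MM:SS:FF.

Source frame index: (0×3600 + 8×60 + 8) × 30 + 1 = 14641.
Real time: 14641 / (30) = 14641/30 s.
Target frame: (14641/30) × (50) = 73205/3 ≈ 24401.667 → 24402.
At 50 labels/s: frame 24402 → 00:08:08:02.

00:08:08:02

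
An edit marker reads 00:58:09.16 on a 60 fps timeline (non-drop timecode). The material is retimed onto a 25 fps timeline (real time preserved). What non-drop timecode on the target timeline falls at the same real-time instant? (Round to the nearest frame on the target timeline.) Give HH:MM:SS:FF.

00:58:09:07

Source frame index: (0×3600 + 58×60 + 9) × 60 + 16 = 209356.
Real time: 209356 / (60) = 52339/15 s.
Target frame: (52339/15) × (25) = 261695/3 ≈ 87231.667 → 87232.
At 25 labels/s: frame 87232 → 00:58:09:07.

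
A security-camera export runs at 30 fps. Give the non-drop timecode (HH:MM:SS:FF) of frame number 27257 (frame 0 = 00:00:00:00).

27257 ÷ 30 = 908 full seconds, remainder 17 frames.
908 s = 0 h 15 min 8 s.
Timecode: 00:15:08:17.

00:15:08:17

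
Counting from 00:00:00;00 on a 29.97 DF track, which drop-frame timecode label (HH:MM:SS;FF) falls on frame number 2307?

Ten DF minutes hold 17982 frames, so frame 2307 lies in block 0 (frames 0–17981) with 2307 frames into that block.
The block's first minute is 1800 frames and the rest 1798 each; 2307 frames reaches minute 1, so 0 × 18 + 1 × 2 = 2 labels have been skipped so far.
Adding those back, label number 2307 + 2 = 2309 at 30 labels/s is 76 s + 29 f = 0 h 1 min 16 s frame 29, i.e. 00:01:16;29.

00:01:16;29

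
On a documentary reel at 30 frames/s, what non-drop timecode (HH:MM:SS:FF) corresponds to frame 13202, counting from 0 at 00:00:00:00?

00:07:20:02

13202 ÷ 30 = 440 full seconds, remainder 2 frames.
440 s = 0 h 7 min 20 s.
Timecode: 00:07:20:02.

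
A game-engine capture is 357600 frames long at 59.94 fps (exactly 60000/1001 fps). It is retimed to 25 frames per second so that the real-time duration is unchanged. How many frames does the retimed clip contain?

149149 frames

Target frames = source frames × (target rate / source rate) = 357600 × (25)/(60000/1001) = 357600 × 1001/2400 = 149149.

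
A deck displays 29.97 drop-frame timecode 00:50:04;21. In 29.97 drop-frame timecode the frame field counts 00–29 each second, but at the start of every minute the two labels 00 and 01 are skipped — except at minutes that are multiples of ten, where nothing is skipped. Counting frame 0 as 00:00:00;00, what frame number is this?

As if non-drop at 30 labels/s: (0 × 3600 + 50 × 60 + 4) × 30 + 21 = 90141.
Minute boundaries passed: 50; those not divisible by 10: 50 − 5 = 45; dropped labels = 2 × 45 = 90.
Actual frame index = 90141 − 90 = 90051.

90051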